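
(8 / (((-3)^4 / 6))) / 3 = 16 / 81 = 0.20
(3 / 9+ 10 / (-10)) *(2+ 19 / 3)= -5.56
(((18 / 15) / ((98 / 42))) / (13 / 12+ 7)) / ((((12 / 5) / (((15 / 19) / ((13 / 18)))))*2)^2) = 273375 / 82850222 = 0.00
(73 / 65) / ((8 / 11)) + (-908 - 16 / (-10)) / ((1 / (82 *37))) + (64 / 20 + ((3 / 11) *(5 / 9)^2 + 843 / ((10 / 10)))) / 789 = -335098015746089 / 121853160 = -2750014.98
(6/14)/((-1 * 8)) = -3/56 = -0.05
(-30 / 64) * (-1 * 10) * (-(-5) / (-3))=-125 / 16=-7.81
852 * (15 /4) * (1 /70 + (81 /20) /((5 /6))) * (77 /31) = 5995737 /155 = 38682.17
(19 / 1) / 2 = 9.50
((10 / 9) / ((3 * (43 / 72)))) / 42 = 40 / 2709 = 0.01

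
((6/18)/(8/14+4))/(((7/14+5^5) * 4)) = 1/171456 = 0.00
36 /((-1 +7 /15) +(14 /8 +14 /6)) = 720 /71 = 10.14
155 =155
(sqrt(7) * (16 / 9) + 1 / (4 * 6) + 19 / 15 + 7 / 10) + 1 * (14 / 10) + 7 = 16 * sqrt(7) / 9 + 1249 / 120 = 15.11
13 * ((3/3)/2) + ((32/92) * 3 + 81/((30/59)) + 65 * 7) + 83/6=438617/690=635.68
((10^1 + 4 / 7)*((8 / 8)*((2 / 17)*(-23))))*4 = -13616 / 119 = -114.42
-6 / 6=-1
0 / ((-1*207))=0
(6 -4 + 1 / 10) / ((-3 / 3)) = -21 / 10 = -2.10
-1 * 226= -226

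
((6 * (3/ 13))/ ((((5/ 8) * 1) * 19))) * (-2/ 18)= -16/ 1235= -0.01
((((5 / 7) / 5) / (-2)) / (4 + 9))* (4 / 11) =-2 / 1001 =-0.00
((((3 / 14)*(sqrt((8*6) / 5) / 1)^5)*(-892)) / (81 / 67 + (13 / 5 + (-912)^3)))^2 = 127981747685818368 / 24719788466425716308406125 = 0.00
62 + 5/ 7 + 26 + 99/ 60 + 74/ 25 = 65327/ 700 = 93.32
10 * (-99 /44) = -45 /2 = -22.50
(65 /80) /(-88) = -13 /1408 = -0.01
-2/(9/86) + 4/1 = -136/9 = -15.11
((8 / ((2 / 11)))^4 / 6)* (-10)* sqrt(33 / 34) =-9370240* sqrt(1122) / 51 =-6154275.97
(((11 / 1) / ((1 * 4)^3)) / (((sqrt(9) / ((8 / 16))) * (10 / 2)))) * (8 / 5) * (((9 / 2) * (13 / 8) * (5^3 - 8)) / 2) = 50193 / 12800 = 3.92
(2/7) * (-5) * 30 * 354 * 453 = -48108600/7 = -6872657.14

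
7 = 7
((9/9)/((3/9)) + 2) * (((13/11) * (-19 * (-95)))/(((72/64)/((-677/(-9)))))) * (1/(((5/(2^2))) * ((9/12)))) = 2033383040/2673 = 760711.95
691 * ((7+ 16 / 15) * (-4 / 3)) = -334444 / 45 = -7432.09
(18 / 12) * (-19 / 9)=-19 / 6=-3.17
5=5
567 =567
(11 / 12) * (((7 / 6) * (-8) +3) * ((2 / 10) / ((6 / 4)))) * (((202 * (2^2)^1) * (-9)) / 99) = 7676 / 135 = 56.86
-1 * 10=-10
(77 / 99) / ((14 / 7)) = 7 / 18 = 0.39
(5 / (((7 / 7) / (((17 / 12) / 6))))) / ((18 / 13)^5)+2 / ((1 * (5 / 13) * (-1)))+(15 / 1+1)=7504439909 / 680244480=11.03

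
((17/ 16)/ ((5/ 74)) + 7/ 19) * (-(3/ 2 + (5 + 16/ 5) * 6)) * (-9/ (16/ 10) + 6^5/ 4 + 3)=-96309548127/ 60800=-1584038.62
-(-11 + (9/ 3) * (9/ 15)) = 46/ 5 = 9.20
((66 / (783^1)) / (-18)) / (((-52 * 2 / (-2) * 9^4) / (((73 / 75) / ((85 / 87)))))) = -803 / 58724230500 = -0.00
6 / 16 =3 / 8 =0.38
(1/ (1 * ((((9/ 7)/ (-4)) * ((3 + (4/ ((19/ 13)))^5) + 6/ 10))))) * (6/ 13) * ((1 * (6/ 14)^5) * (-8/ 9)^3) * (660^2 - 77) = 11042796183316480/ 273274644868407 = 40.41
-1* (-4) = 4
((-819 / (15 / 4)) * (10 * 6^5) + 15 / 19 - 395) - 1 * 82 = -322681944 / 19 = -16983260.21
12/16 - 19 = -73/4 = -18.25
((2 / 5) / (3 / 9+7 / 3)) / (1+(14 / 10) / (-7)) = 3 / 16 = 0.19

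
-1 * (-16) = 16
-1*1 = -1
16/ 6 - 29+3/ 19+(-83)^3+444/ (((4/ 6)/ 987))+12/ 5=24376399/ 285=85531.22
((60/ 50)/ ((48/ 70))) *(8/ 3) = 14/ 3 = 4.67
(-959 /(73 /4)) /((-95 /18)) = 69048 /6935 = 9.96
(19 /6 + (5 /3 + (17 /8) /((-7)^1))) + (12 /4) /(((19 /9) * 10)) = 74563 /15960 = 4.67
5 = 5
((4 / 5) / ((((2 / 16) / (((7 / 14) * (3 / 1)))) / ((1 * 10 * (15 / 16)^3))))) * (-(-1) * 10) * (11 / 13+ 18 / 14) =4910625 / 2912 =1686.34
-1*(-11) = 11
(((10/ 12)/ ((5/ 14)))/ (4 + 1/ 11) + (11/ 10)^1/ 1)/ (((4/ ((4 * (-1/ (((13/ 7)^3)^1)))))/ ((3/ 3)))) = -154693/ 593190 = -0.26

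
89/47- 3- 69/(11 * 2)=-4387/1034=-4.24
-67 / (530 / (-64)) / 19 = 2144 / 5035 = 0.43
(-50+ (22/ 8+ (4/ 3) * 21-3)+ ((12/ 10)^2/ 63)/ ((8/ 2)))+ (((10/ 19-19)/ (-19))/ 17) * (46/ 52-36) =-104187077/ 4295900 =-24.25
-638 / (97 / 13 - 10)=754 / 3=251.33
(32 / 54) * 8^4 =65536 / 27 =2427.26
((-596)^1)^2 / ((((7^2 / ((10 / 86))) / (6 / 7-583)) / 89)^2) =1168067035212250000 / 217533001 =5369608426.50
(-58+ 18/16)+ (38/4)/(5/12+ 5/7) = -48.48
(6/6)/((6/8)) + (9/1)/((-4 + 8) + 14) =11/6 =1.83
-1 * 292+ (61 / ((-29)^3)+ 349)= 1390112 / 24389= 57.00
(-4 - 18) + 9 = -13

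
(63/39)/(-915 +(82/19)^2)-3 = -12627630/4206683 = -3.00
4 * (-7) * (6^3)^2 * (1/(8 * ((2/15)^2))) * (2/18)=-1020600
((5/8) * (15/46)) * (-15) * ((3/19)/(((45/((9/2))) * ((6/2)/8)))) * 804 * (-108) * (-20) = -97686000/437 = -223537.76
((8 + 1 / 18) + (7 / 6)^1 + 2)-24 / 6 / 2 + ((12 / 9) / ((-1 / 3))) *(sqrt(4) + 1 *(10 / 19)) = -151 / 171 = -0.88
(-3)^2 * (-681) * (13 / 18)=-8853 / 2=-4426.50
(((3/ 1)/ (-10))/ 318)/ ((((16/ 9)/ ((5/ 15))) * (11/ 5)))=-3/ 37312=-0.00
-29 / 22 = -1.32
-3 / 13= -0.23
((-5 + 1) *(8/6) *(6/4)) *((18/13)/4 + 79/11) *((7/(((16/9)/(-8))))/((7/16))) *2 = 1240128/143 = 8672.22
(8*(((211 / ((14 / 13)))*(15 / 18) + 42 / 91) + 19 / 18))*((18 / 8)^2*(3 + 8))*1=53445645 / 728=73414.35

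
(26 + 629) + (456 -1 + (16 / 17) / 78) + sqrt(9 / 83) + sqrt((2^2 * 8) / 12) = 3 * sqrt(83) / 83 + 2 * sqrt(6) / 3 + 735938 / 663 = 1111.97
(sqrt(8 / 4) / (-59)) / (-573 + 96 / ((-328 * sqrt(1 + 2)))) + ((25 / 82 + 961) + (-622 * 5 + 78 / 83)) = -14617623 / 6806 -164 * sqrt(6) / 32563339059 + 321071 * sqrt(2) / 10854446353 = -2147.76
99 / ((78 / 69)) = 2277 / 26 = 87.58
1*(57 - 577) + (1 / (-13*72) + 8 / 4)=-518.00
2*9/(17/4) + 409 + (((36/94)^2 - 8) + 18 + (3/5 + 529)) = 178936659/187765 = 952.98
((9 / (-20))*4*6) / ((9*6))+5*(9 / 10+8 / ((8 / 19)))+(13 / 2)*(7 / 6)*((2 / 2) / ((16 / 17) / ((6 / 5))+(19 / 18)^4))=3725162601 / 36151370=103.04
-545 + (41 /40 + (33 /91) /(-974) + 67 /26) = -959726203 /1772680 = -541.40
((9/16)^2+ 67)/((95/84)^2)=399987/7600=52.63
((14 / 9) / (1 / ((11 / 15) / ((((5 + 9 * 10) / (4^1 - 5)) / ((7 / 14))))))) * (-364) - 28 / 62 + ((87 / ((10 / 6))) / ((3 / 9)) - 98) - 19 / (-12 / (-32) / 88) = -1748667187 / 397575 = -4398.33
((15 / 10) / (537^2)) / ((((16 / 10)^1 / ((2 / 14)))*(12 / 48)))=5 / 2691444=0.00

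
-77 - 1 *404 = -481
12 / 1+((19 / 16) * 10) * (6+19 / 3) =3803 / 24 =158.46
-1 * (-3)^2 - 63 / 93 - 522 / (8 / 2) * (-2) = 7791 / 31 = 251.32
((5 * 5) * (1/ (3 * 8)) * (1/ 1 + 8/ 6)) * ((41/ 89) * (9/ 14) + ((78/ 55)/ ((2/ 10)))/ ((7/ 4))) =496625/ 46992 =10.57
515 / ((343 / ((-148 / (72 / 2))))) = -19055 / 3087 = -6.17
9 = 9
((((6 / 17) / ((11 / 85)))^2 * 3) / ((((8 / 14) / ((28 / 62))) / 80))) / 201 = 1764000 / 251317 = 7.02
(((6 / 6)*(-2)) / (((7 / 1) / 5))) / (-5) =2 / 7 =0.29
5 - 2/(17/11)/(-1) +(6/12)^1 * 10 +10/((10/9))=345/17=20.29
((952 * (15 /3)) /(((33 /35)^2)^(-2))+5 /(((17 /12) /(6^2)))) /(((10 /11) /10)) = 31179052872 /728875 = 42776.95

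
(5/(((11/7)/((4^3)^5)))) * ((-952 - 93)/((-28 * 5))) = 25501368320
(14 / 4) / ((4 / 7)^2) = 343 / 32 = 10.72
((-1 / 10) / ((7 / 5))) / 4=-1 / 56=-0.02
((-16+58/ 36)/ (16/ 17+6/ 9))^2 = 19386409/ 242064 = 80.09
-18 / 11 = -1.64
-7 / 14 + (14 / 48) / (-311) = -3739 / 7464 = -0.50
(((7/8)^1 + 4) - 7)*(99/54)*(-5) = 19.48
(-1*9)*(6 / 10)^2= -81 / 25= -3.24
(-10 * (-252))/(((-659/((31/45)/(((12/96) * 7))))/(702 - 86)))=-1222144/659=-1854.54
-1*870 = -870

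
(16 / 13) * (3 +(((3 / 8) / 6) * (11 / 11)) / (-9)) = 431 / 117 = 3.68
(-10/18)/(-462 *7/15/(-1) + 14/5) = -25/9828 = -0.00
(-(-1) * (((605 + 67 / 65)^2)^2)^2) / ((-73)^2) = 5797813618100920094117711199197986816 / 1698058207894140625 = 3414378606779988592.38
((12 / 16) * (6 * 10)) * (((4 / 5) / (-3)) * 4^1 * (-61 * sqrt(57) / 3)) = 976 * sqrt(57) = 7368.64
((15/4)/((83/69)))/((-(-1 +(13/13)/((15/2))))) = 15525/4316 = 3.60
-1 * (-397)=397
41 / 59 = 0.69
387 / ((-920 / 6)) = -1161 / 460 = -2.52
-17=-17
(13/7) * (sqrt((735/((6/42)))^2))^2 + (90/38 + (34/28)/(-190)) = 130766869783/2660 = 49160477.36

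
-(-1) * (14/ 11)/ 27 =14/ 297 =0.05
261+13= 274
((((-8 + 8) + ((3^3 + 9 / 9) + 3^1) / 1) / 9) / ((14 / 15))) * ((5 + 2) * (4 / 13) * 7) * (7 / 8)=48.69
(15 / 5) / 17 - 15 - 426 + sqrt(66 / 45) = -7494 / 17 + sqrt(330) / 15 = -439.61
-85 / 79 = -1.08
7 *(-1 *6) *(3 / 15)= -42 / 5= -8.40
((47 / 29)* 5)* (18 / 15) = 282 / 29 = 9.72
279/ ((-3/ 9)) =-837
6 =6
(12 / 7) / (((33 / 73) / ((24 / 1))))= 91.01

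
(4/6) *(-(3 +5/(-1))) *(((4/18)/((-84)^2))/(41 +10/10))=1/1000188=0.00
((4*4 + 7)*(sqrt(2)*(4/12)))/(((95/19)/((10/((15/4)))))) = 184*sqrt(2)/45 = 5.78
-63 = -63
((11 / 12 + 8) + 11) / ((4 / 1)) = 239 / 48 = 4.98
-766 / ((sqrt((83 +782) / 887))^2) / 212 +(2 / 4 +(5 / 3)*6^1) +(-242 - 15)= -11470653 / 45845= -250.21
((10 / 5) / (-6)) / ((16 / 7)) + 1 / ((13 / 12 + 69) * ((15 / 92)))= -11771 / 201840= -0.06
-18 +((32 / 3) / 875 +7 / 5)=-16.59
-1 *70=-70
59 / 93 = 0.63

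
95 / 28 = 3.39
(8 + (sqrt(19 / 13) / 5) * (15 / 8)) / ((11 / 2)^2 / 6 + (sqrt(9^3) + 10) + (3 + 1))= 9 * sqrt(247) / 14365 + 192 / 1105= 0.18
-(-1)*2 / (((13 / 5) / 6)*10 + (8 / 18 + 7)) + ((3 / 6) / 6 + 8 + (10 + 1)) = 12245 / 636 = 19.25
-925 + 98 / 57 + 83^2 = 5965.72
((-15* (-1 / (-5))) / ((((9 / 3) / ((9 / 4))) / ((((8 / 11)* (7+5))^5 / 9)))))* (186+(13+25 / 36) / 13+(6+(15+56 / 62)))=-171655374569472 / 64903553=-2644776.24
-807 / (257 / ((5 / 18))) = -1345 / 1542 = -0.87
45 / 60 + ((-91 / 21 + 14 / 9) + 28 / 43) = -2131 / 1548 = -1.38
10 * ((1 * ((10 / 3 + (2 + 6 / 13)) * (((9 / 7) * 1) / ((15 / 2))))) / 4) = 226 / 91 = 2.48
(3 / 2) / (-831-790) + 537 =1740951 / 3242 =537.00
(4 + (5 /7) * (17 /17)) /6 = 11 /14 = 0.79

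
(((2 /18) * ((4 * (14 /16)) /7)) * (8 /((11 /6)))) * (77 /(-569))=-56 /1707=-0.03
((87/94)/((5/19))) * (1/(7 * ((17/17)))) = 1653/3290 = 0.50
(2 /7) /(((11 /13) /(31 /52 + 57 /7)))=3181 /1078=2.95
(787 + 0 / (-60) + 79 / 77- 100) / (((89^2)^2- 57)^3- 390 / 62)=1642318 / 589564486486731549967283033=0.00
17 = 17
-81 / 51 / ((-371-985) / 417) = 3753 / 7684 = 0.49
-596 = -596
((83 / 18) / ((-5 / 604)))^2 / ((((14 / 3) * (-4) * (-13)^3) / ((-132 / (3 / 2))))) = -6911347916 / 10380825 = -665.78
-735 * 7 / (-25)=1029 / 5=205.80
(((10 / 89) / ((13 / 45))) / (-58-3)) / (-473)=450 / 33382921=0.00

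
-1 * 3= -3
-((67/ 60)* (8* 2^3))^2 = -1149184/ 225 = -5107.48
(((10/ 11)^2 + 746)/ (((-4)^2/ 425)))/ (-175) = -768111/ 6776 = -113.36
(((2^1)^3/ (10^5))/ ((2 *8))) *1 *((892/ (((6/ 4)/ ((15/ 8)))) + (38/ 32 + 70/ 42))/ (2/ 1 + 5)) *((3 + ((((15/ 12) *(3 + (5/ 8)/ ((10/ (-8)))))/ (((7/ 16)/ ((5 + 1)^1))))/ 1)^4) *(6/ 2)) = 434622086491371/ 53782400000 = 8081.12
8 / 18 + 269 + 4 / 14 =16993 / 63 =269.73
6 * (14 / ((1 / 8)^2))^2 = 4816896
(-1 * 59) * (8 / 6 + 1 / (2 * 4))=-2065 / 24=-86.04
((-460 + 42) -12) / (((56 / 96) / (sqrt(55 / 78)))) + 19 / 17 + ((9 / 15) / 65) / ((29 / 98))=184073 / 160225 -860 * sqrt(4290) / 91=-617.84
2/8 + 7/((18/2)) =37/36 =1.03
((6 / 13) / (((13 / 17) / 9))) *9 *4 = 33048 / 169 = 195.55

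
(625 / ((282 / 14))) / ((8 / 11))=48125 / 1128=42.66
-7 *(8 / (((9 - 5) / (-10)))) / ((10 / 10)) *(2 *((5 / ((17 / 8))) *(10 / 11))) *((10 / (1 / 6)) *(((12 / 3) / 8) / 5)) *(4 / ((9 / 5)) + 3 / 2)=7504000 / 561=13376.11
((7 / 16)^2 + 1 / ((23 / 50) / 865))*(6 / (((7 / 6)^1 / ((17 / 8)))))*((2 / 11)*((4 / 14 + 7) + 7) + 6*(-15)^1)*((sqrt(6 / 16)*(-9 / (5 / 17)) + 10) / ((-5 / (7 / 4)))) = 5700944070315 / 906752 - 174448888551639*sqrt(6) / 36270080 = -5494142.84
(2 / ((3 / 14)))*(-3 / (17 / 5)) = -140 / 17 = -8.24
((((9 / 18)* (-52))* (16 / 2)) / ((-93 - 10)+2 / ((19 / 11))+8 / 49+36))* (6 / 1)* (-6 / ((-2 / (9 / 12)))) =2614248 / 61147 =42.75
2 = 2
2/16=1/8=0.12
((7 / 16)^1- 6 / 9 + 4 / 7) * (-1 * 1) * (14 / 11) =-115 / 264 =-0.44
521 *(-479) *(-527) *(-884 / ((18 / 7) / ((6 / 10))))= -27127695516.13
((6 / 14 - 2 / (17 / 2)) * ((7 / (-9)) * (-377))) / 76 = 8671 / 11628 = 0.75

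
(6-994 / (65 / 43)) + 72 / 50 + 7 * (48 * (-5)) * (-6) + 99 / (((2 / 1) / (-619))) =-13786909 / 650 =-21210.63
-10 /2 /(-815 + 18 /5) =25 /4057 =0.01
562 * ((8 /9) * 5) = 22480 /9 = 2497.78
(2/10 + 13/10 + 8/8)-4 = -3/2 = -1.50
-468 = -468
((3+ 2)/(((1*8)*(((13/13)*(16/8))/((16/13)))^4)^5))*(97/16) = 1066526278942720/19004963774880799438801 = 0.00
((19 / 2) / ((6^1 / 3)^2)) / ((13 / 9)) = 1.64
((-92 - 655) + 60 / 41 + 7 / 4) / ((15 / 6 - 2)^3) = -243962 / 41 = -5950.29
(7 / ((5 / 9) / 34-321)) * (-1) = 2142 / 98221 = 0.02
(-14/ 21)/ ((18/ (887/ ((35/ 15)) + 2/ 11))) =-29285/ 2079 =-14.09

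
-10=-10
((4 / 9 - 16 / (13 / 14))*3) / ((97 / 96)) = -62848 / 1261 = -49.84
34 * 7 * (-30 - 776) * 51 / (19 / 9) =-88049052 / 19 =-4634160.63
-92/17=-5.41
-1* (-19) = 19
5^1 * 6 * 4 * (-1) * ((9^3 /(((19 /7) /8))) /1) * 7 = -34292160 /19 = -1804850.53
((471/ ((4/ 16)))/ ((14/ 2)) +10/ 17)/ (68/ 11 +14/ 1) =176539/ 13209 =13.37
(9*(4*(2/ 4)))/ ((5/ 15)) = 54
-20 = -20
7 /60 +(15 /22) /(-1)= -0.57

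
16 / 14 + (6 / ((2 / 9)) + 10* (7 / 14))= 232 / 7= 33.14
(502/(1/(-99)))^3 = -122748653056392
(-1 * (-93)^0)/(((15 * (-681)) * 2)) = 1/20430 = 0.00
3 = 3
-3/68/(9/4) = -1/51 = -0.02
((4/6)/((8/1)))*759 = 63.25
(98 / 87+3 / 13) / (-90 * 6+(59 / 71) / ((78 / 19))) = -217970 / 86692571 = -0.00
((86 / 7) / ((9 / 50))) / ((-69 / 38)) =-163400 / 4347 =-37.59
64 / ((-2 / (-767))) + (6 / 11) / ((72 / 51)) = 1079953 / 44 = 24544.39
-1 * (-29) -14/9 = 247/9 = 27.44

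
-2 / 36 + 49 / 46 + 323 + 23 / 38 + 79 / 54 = 3847393 / 11799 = 326.08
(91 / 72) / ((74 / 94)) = 4277 / 2664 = 1.61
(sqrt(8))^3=16 * sqrt(2)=22.63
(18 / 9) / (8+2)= 1 / 5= 0.20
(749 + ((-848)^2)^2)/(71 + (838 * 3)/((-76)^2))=298683061515144/41261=7238871125.64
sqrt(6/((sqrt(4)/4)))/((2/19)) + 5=5 + 19 * sqrt(3)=37.91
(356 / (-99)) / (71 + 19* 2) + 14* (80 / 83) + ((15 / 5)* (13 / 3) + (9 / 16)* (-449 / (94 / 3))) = 24786589625 / 1347062112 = 18.40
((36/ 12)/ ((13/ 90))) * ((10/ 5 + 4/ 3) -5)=-450/ 13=-34.62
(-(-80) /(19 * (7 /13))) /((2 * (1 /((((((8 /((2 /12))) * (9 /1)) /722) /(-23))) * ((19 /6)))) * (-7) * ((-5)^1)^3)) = -3744 /10171175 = -0.00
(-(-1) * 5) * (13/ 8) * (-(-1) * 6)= 195/ 4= 48.75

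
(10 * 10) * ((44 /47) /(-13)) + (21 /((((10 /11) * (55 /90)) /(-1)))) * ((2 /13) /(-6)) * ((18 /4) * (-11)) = -55.18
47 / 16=2.94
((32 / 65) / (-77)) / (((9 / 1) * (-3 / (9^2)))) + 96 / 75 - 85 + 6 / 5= -2064583 / 25025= -82.50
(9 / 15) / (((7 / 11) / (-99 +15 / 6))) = -6369 / 70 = -90.99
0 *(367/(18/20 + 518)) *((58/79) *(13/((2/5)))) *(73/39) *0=0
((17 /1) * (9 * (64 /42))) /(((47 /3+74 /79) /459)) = 177533856 /27545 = 6445.23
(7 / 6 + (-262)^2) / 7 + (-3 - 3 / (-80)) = 16469863 / 1680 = 9803.49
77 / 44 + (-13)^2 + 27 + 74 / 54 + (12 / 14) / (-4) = 150373 / 756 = 198.91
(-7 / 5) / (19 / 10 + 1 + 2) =-2 / 7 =-0.29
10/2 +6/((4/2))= 8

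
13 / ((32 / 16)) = 13 / 2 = 6.50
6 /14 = 3 /7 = 0.43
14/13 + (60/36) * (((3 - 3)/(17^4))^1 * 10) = 14/13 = 1.08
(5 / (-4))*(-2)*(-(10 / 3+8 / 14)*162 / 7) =-11070 / 49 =-225.92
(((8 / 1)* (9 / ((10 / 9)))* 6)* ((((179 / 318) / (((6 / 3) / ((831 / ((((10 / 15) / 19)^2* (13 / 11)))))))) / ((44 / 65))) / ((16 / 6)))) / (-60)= -39146125581 / 67840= -577036.05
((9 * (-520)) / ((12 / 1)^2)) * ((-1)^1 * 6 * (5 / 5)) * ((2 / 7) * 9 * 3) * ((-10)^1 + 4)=-63180 / 7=-9025.71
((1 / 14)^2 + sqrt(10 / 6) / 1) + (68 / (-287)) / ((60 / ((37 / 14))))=-643 / 120540 + sqrt(15) / 3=1.29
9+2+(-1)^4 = 12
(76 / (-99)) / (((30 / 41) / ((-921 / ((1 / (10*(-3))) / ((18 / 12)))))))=-478306 / 11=-43482.36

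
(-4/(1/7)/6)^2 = 196/9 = 21.78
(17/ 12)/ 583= 0.00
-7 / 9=-0.78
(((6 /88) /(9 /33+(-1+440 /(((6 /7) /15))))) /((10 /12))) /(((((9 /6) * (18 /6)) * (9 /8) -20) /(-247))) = 4446 /25301735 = 0.00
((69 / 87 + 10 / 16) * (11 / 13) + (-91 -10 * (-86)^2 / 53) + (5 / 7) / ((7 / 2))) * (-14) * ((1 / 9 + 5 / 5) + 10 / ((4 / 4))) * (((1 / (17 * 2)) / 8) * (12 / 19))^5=7851512148075 / 503532872431418246144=0.00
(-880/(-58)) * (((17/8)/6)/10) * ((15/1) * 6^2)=8415/29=290.17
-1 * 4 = -4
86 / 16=43 / 8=5.38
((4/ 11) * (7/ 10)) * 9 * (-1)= -126/ 55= -2.29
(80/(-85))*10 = -160/17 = -9.41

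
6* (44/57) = 88/19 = 4.63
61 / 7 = 8.71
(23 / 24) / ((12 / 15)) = 115 / 96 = 1.20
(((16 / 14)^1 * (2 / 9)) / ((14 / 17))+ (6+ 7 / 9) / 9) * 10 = 42130 / 3969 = 10.61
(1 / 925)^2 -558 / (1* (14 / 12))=-478.29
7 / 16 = 0.44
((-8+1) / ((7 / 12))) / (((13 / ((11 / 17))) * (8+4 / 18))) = -594 / 8177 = -0.07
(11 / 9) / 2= 11 / 18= 0.61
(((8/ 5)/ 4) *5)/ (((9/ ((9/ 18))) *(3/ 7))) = 7/ 27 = 0.26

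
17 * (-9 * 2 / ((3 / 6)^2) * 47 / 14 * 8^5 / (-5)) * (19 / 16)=1119264768 / 35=31978993.37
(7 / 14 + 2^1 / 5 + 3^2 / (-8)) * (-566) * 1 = 2547 / 20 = 127.35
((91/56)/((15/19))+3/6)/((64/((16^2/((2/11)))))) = 56.28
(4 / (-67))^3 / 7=-64 / 2105341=-0.00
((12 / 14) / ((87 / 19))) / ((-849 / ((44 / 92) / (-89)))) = 418 / 352794309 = 0.00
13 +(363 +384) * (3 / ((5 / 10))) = 4495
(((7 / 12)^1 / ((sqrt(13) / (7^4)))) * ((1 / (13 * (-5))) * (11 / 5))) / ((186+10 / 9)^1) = -0.07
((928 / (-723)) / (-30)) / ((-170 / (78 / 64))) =-377 / 1229100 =-0.00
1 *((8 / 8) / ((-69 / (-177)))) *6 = 354 / 23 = 15.39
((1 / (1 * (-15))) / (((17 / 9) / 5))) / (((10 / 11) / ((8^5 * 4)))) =-2162688 / 85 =-25443.39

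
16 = 16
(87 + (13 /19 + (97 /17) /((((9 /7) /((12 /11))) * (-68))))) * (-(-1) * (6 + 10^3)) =15970995446 /181203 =88138.69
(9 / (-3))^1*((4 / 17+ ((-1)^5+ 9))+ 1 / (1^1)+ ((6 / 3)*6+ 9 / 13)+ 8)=-19842 / 221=-89.78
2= 2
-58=-58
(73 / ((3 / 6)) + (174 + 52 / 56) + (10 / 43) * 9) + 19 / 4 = 394637 / 1204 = 327.77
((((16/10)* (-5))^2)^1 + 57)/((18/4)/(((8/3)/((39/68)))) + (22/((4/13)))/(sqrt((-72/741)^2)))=394944/2404987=0.16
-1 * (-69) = 69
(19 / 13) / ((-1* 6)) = -19 / 78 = -0.24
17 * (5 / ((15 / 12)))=68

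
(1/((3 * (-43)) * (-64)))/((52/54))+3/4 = 53673/71552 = 0.75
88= 88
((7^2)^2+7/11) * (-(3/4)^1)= -39627/22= -1801.23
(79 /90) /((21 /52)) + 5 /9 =2579 /945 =2.73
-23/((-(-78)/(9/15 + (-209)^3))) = 524936383/195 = 2691981.45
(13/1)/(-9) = -1.44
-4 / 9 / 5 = -4 / 45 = -0.09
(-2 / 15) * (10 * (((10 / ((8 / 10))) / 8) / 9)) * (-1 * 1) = 25 / 108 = 0.23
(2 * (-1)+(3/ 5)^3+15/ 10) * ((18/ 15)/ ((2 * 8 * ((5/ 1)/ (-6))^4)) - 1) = 187369/ 781250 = 0.24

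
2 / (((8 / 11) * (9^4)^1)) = 11 / 26244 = 0.00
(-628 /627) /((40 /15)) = -157 /418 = -0.38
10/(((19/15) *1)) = 150/19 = 7.89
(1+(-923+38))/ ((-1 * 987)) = 884/ 987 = 0.90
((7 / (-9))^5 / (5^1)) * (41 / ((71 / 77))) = -53059699 / 20962395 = -2.53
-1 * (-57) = 57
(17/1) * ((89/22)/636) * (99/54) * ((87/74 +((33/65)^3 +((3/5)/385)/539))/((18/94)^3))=57701120080189811497/1564213087785348000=36.89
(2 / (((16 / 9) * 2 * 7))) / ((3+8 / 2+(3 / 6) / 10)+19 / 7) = 0.01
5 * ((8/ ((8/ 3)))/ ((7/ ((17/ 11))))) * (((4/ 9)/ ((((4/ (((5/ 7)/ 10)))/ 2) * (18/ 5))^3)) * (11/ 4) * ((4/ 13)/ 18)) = 10625/ 157277562624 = 0.00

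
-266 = -266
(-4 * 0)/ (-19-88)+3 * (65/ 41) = 195/ 41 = 4.76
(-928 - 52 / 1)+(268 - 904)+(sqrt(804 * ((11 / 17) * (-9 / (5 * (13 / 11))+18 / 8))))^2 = -1367801 / 1105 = -1237.83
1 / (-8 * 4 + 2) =-1 / 30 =-0.03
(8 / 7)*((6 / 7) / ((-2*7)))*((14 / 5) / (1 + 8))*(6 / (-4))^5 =0.17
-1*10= -10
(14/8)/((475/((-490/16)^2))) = 16807/4864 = 3.46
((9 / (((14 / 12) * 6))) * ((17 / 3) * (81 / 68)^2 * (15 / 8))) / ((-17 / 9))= -10.26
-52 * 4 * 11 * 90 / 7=-205920 / 7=-29417.14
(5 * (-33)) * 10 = -1650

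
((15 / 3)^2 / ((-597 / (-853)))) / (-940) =-4265 / 112236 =-0.04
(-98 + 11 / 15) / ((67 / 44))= -64196 / 1005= -63.88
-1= -1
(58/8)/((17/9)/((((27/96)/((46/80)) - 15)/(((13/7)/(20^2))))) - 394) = -60976125/3313742083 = -0.02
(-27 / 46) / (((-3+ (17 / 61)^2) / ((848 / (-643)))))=-21299004 / 80407793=-0.26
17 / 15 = 1.13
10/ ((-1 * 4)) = -5/ 2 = -2.50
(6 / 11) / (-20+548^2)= 3 / 1651562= 0.00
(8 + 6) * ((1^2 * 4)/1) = 56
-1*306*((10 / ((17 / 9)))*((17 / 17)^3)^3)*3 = -4860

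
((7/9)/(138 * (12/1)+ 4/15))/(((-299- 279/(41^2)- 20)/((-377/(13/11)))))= 18768365/39987759576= 0.00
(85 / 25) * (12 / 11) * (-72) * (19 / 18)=-15504 / 55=-281.89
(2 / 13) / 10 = 1 / 65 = 0.02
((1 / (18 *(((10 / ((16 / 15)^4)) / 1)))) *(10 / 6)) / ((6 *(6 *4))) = 1024 / 12301875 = 0.00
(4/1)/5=4/5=0.80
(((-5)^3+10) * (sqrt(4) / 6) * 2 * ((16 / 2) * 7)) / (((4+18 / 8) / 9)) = -30912 / 5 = -6182.40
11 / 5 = 2.20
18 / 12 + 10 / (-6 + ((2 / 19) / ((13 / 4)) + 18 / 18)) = -1259 / 2454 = -0.51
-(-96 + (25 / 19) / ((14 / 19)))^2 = -1739761 / 196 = -8876.33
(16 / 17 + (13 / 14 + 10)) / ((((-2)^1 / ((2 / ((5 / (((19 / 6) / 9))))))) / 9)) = -10735 / 1428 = -7.52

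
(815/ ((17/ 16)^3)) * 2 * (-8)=-10871.53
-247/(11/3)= -741/11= -67.36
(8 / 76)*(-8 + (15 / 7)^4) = 62834 / 45619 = 1.38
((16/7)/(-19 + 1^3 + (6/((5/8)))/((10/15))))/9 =-0.07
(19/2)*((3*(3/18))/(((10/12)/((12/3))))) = 114/5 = 22.80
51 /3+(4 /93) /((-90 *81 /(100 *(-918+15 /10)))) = 396403 /22599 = 17.54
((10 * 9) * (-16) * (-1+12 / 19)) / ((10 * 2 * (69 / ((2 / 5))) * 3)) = 0.05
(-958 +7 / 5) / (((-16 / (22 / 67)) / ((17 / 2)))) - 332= -885099 / 5360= -165.13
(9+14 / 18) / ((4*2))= 11 / 9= 1.22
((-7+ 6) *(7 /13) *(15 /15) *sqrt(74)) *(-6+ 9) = -21 *sqrt(74) /13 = -13.90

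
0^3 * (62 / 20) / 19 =0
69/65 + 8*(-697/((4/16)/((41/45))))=-11887411/585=-20320.36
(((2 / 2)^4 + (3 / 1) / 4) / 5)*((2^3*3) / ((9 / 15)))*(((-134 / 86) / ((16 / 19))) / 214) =-8911 / 73616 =-0.12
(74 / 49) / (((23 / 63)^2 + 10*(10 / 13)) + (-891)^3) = -38961 / 18248516427955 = -0.00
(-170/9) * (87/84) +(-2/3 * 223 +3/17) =-359971/2142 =-168.05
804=804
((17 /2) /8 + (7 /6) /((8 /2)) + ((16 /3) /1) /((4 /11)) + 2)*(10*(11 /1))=47575 /24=1982.29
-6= -6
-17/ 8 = -2.12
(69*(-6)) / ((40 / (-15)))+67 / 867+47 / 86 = 23244523 / 149124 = 155.87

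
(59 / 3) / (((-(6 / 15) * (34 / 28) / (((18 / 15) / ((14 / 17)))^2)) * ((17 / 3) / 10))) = -1062 / 7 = -151.71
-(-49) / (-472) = -49 / 472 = -0.10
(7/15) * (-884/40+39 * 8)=20293/150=135.29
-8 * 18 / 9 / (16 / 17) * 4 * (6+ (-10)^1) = 272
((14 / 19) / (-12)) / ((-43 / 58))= 203 / 2451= 0.08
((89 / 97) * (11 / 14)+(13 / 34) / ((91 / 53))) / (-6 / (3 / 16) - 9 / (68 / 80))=-389 / 17557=-0.02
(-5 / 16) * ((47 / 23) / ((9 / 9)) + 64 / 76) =-6305 / 6992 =-0.90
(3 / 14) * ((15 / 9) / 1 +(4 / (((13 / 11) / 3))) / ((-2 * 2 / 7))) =-314 / 91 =-3.45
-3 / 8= -0.38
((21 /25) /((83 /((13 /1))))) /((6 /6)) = 273 /2075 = 0.13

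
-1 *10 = -10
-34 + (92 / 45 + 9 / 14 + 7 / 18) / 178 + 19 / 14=-304886 / 9345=-32.63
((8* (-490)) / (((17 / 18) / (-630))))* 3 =133358400 / 17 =7844611.76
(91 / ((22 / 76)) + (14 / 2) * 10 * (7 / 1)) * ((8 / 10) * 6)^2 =5096448 / 275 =18532.54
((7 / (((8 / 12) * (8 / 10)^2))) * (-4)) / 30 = -35 / 16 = -2.19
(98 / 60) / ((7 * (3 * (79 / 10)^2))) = 70 / 56169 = 0.00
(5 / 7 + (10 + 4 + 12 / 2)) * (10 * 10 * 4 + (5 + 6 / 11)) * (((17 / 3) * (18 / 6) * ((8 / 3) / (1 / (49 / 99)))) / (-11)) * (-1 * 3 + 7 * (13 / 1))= -1642123840 / 1089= -1507919.04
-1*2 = -2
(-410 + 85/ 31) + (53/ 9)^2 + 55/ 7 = -6410717/ 17577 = -364.72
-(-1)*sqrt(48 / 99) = 4*sqrt(33) / 33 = 0.70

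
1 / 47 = 0.02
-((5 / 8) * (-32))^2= -400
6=6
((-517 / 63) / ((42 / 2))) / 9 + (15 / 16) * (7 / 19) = 1093067 / 3619728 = 0.30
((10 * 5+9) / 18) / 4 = 59 / 72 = 0.82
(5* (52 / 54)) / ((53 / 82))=10660 / 1431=7.45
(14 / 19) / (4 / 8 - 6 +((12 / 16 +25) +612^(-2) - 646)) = -0.00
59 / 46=1.28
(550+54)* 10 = 6040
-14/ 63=-2/ 9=-0.22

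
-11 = -11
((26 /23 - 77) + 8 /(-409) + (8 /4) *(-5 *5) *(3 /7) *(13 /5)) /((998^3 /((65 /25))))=-112657389 /327273478306040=-0.00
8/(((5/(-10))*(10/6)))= -48/5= -9.60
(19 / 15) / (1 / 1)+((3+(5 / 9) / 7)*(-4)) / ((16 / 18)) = -1322 / 105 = -12.59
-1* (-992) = 992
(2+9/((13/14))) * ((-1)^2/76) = 0.15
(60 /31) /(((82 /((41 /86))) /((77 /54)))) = 385 /23994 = 0.02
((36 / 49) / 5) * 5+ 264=12972 / 49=264.73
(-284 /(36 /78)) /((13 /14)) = -662.67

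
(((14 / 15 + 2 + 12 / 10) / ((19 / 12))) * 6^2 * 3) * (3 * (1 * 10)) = 160704 / 19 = 8458.11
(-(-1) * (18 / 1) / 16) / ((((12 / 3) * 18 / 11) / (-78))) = -429 / 32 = -13.41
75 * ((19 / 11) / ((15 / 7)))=665 / 11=60.45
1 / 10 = 0.10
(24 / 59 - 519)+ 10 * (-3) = -32367 / 59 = -548.59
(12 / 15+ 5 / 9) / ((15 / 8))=488 / 675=0.72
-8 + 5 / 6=-7.17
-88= -88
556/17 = 32.71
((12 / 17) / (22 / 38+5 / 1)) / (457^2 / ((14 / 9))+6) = 532 / 564544075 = 0.00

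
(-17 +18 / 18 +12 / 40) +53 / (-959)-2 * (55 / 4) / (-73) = -5383032 / 350035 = -15.38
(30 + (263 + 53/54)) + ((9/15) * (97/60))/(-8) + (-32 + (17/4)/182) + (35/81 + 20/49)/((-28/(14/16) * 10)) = 21619634807/82555200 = 261.88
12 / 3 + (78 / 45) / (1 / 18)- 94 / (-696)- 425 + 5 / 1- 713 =-1097.66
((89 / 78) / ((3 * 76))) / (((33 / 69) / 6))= 2047 / 32604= 0.06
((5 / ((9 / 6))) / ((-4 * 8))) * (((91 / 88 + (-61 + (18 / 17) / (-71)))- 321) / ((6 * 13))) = 22481255 / 44185856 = 0.51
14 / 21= 2 / 3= 0.67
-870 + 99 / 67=-58191 / 67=-868.52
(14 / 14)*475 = 475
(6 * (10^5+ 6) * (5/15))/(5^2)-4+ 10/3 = 599986/75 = 7999.81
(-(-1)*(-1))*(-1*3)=3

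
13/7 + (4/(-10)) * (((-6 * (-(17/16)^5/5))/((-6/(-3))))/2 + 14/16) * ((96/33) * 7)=-541150339/63078400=-8.58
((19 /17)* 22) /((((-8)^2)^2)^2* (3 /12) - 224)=19 /3240880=0.00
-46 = -46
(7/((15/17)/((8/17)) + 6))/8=1/9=0.11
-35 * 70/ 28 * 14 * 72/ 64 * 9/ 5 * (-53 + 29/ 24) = 8222445/ 64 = 128475.70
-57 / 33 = -19 / 11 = -1.73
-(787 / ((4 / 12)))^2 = -5574321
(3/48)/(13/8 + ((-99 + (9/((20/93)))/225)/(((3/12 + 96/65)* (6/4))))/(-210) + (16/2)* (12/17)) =20036625/2389554634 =0.01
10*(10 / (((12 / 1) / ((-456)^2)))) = 1732800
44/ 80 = 11/ 20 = 0.55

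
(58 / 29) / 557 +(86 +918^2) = 469445172 / 557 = 842810.00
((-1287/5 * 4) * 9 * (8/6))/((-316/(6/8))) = 11583/395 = 29.32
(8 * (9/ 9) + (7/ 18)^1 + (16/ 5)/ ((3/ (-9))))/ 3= -109/ 270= -0.40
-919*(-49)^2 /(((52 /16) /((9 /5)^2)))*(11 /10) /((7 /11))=-6178883634 /1625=-3802389.93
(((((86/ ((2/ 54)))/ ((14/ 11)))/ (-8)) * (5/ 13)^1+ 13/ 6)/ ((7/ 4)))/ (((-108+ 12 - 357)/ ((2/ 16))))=186833/ 13850928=0.01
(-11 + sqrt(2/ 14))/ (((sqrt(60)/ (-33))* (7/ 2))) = 12.93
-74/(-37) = 2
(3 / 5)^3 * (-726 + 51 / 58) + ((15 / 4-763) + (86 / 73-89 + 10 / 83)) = -88169803477 / 87855500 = -1003.58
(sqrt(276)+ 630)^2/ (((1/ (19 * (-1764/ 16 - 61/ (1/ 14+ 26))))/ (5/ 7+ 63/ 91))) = -436211190528/ 365 - 7195942656 * sqrt(69)/ 949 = -1258085441.89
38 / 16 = 19 / 8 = 2.38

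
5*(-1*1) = -5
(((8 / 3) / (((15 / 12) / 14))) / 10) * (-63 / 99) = -1568 / 825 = -1.90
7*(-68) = -476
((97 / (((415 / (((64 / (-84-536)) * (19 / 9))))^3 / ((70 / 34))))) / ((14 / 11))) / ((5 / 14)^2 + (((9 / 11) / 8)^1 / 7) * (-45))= 0.00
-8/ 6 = -4/ 3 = -1.33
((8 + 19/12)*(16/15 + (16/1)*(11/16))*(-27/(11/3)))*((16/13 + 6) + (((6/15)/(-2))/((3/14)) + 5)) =-27513267/2860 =-9620.02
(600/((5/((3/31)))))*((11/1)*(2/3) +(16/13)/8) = 35040/403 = 86.95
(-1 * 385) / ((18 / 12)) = -770 / 3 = -256.67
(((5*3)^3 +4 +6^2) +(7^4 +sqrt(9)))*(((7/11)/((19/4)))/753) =14812/14307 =1.04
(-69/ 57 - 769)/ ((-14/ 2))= 14634/ 133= 110.03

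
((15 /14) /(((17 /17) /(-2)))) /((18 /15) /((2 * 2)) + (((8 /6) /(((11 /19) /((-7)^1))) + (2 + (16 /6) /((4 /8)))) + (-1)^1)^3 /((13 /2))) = 0.01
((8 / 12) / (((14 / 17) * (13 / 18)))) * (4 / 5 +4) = 2448 / 455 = 5.38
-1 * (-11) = 11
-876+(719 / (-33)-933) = -60416 / 33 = -1830.79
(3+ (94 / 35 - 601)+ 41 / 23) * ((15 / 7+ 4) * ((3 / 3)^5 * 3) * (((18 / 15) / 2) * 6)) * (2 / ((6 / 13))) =-4807553166 / 28175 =-170631.88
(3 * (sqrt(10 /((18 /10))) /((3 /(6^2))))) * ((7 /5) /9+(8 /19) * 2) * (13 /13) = 3412 * sqrt(2) /57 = 84.65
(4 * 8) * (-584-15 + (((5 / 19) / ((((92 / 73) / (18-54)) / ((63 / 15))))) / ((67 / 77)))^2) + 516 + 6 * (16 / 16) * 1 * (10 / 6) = 20135054593230 / 857259841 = 23487.69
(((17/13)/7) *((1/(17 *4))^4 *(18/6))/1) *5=15/114453248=0.00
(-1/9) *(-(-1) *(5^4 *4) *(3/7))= -2500/21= -119.05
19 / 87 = 0.22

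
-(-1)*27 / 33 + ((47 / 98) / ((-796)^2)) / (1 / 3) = 558850863 / 683038048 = 0.82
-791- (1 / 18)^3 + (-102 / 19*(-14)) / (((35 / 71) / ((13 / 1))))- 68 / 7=4581437743 / 3878280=1181.31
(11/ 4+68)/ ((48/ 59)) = 16697/ 192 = 86.96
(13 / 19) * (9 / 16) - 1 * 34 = -10219 / 304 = -33.62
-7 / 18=-0.39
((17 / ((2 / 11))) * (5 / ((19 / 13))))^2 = 147744025 / 1444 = 102315.81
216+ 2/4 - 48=337/2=168.50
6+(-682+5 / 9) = -6079 / 9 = -675.44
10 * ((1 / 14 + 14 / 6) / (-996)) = -505 / 20916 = -0.02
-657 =-657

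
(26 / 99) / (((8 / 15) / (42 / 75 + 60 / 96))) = 1027 / 1760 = 0.58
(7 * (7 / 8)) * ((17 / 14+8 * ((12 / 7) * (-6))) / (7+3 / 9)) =-23835 / 352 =-67.71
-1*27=-27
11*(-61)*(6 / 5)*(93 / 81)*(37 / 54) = -769637 / 1215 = -633.45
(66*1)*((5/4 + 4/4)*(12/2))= 891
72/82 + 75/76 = 5811/3116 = 1.86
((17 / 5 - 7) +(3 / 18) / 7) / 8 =-751 / 1680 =-0.45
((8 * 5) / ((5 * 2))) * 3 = 12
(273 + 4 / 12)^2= 672400 / 9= 74711.11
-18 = -18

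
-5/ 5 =-1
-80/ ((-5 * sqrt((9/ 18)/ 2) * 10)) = 16/ 5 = 3.20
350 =350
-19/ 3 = -6.33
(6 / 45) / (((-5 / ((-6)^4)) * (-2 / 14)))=6048 / 25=241.92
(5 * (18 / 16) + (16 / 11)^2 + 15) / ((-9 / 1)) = -22013 / 8712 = -2.53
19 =19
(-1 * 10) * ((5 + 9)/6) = -70/3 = -23.33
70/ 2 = 35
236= 236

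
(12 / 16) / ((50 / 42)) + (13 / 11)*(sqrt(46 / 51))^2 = 95143 / 56100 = 1.70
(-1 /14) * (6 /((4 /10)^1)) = -15 /14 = -1.07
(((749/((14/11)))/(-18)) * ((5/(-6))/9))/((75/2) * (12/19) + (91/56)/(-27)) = 111815/872577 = 0.13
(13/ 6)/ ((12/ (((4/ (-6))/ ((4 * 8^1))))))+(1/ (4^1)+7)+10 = 59603/ 3456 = 17.25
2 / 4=0.50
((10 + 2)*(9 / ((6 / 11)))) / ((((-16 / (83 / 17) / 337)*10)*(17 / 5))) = -598.86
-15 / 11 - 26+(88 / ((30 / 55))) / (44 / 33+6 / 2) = 1411 / 143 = 9.87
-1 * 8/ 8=-1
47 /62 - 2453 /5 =-151851 /310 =-489.84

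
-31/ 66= -0.47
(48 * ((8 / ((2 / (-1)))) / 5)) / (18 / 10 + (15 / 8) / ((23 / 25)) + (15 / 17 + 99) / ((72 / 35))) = -1801728 / 2458231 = -0.73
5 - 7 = -2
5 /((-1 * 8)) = -5 /8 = -0.62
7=7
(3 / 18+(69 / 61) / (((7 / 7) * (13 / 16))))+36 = 178705 / 4758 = 37.56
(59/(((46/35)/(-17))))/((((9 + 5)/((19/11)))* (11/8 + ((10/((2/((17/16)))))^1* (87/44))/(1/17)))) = -1524560/2913709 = -0.52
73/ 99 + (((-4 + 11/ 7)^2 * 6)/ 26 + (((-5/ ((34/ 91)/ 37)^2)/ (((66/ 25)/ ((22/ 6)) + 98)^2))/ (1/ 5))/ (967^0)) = -10238919484670879/ 444040692967872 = -23.06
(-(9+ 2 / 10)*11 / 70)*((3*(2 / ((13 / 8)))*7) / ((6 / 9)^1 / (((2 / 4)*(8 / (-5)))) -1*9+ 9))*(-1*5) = -224.20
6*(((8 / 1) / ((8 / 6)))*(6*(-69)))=-14904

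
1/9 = 0.11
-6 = -6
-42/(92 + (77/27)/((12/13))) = -13608/30809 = -0.44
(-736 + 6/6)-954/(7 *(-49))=-251151/343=-732.22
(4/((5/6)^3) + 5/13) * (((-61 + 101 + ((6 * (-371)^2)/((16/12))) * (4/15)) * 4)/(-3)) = -3013669976/1875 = -1607290.65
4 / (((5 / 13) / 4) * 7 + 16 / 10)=1040 / 591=1.76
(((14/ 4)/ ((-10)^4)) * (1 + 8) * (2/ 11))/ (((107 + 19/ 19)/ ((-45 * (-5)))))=0.00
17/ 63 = 0.27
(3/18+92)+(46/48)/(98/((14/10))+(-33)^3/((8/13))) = 86013789/933242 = 92.17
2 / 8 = 1 / 4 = 0.25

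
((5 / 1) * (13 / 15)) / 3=1.44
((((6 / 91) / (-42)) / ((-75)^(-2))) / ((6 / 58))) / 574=-54375 / 365638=-0.15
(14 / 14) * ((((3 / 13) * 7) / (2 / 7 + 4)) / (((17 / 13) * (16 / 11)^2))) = 5929 / 43520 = 0.14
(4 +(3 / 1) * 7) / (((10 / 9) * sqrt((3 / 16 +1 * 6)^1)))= 9.05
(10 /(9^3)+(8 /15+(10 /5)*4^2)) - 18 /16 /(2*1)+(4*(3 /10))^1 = 1935323 /58320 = 33.18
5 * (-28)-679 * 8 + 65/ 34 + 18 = -188771/ 34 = -5552.09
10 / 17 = 0.59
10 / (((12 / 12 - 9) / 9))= -45 / 4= -11.25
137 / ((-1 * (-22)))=137 / 22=6.23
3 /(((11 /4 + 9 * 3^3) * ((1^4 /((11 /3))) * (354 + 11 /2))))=88 /706777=0.00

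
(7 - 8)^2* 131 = 131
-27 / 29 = -0.93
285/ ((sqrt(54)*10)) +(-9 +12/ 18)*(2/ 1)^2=-100/ 3 +19*sqrt(6)/ 12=-29.45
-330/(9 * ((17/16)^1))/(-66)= 80/153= 0.52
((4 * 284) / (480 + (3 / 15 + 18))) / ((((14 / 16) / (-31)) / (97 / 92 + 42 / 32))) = -191.20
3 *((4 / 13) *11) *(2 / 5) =4.06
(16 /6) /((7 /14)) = 16 /3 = 5.33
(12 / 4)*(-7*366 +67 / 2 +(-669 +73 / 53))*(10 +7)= -17278239 / 106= -163002.25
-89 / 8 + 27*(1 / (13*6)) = -1121 / 104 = -10.78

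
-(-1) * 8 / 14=4 / 7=0.57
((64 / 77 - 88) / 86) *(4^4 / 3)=-859136 / 9933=-86.49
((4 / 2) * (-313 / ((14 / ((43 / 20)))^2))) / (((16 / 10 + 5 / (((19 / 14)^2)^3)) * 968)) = -0.01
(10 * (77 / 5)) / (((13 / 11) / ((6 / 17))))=10164 / 221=45.99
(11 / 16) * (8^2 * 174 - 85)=7597.56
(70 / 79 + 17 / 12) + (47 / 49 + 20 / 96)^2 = 400511575 / 109255104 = 3.67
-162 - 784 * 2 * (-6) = 9246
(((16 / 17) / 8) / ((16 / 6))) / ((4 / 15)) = 45 / 272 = 0.17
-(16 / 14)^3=-512 / 343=-1.49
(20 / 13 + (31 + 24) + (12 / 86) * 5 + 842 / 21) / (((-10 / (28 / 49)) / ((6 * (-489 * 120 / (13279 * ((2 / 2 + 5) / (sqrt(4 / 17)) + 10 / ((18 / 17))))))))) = -150853913190 / 6910776691 + 814611131226 * sqrt(17) / 117483203747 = 6.76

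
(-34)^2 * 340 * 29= 11398160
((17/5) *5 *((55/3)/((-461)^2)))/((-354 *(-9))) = 935/2031275718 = 0.00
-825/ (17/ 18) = -14850/ 17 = -873.53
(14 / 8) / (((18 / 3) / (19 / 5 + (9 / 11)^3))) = 101269 / 79860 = 1.27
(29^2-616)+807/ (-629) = 140718/ 629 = 223.72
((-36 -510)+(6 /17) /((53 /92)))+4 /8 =-981887 /1802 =-544.89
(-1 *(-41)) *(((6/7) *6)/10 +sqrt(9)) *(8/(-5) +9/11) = -216849/1925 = -112.65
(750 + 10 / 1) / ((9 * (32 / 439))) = 41705 / 36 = 1158.47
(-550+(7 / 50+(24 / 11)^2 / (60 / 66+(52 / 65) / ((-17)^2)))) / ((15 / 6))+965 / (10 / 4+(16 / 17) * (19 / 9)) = -38124967163 / 13681430125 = -2.79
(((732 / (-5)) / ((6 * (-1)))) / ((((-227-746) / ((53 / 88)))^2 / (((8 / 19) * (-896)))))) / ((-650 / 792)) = 0.00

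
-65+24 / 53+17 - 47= -5011 / 53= -94.55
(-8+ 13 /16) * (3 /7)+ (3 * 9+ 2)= 2903 /112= 25.92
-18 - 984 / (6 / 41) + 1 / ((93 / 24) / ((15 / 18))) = -626986 / 93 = -6741.78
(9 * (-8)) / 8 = -9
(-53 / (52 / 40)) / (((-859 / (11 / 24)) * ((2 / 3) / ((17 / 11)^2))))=76585 / 982696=0.08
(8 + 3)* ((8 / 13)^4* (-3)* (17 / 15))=-765952 / 142805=-5.36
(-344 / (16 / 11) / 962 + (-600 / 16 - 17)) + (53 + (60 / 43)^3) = 148519987 / 152971468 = 0.97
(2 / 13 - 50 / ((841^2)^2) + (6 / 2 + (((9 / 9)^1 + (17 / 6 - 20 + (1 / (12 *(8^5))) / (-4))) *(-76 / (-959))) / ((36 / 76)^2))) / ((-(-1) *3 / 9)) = -72536162923990391249177 / 9458948214642025562112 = -7.67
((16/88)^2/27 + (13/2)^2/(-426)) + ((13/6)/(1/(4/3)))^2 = 8.25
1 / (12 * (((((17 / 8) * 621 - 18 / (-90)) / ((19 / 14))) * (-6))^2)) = 9025 / 3687334423227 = 0.00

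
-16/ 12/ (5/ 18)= -24/ 5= -4.80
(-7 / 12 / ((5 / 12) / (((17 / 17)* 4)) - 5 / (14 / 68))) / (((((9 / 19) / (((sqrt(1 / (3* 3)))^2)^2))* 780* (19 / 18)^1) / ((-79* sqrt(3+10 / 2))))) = -15484* sqrt(2) / 128334375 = -0.00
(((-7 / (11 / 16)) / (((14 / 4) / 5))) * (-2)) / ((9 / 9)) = 320 / 11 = 29.09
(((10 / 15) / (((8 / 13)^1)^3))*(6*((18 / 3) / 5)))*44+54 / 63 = 907.12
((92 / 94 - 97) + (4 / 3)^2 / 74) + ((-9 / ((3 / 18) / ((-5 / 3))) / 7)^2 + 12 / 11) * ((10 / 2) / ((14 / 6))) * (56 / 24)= 6208712273 / 8435889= 735.99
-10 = -10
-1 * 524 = -524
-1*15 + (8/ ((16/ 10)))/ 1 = -10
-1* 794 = -794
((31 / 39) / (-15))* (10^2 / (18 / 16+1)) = -4960 / 1989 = -2.49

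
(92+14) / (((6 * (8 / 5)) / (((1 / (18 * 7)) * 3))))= 265 / 1008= 0.26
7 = 7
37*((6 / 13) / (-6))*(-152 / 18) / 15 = 2812 / 1755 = 1.60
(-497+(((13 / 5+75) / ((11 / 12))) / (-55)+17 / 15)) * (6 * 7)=-63195412 / 3025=-20891.05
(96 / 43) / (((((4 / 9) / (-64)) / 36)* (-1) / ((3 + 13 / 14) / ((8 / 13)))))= 22239360 / 301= 73884.92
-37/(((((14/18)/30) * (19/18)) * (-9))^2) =-10789200/17689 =-609.94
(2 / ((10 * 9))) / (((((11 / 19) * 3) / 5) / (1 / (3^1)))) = 19 / 891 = 0.02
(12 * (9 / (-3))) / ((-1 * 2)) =18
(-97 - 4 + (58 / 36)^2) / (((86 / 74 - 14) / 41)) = 48366511 / 153900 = 314.27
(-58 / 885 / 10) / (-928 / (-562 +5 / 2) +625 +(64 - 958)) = 10817 / 441253625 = 0.00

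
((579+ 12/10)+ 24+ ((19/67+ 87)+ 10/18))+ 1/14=29213987/42210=692.11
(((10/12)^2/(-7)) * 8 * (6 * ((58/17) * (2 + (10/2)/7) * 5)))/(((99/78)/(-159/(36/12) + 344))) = -50551.93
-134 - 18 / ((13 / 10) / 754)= -10574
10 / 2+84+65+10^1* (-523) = -5076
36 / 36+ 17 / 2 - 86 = -153 / 2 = -76.50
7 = 7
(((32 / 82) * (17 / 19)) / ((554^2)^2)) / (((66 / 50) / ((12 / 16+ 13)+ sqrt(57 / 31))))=425 * sqrt(1767) / 4691720885303397+ 2125 / 55034849094468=0.00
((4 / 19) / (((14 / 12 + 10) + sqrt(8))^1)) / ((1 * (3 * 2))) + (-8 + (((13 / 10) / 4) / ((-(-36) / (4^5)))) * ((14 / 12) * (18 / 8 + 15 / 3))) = 756401024 / 10775565 - 48 * sqrt(2) / 79819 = 70.20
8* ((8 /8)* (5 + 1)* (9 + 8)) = 816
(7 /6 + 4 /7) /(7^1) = 73 /294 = 0.25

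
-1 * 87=-87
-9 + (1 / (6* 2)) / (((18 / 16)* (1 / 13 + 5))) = -8006 / 891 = -8.99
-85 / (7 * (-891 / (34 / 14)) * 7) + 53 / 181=16459034 / 55315953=0.30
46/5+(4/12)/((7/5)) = 991/105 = 9.44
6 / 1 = 6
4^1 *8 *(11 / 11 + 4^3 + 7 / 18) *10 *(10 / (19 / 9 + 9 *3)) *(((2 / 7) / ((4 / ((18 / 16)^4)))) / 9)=21450825 / 234752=91.38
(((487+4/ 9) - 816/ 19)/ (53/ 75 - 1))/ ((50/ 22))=-76009/ 114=-666.75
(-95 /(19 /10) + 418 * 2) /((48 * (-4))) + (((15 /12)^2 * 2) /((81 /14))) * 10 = 3389 /2592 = 1.31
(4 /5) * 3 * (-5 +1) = -48 /5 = -9.60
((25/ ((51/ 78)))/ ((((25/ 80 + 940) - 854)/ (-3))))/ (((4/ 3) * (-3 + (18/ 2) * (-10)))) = 7800/ 727787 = 0.01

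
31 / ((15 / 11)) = 341 / 15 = 22.73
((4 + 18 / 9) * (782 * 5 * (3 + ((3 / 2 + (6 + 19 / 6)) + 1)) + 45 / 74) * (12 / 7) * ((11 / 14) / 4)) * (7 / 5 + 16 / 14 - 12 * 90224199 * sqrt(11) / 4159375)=7478245203 / 25382 - 4135150255564458 * sqrt(11) / 137108125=-99734030.87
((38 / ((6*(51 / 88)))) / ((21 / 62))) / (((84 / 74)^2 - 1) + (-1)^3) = -70958008 / 1564731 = -45.35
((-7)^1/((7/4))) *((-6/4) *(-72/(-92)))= 4.70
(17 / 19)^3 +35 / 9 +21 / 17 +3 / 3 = 7178572 / 1049427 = 6.84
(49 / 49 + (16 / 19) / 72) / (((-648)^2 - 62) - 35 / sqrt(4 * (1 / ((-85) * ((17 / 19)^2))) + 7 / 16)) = 102935 * sqrt(1405815) / 373885288848543687 + 600635831487 / 249256859232362458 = 0.00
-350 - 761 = -1111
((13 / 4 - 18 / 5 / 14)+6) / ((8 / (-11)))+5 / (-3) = -14.03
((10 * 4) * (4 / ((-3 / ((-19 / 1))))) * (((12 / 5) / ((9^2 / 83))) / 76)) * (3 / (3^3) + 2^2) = 98272 / 729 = 134.80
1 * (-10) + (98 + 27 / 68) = 6011 / 68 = 88.40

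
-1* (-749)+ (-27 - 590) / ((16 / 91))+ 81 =-42867 / 16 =-2679.19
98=98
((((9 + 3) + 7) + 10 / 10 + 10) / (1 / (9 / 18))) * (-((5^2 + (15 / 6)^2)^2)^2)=-3662109375 / 256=-14305114.75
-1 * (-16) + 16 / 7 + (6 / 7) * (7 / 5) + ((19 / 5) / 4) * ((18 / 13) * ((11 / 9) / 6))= 19.75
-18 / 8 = -9 / 4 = -2.25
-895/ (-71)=895/ 71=12.61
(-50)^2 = 2500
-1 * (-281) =281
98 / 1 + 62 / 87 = 98.71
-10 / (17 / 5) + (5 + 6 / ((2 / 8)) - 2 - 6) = 307 / 17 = 18.06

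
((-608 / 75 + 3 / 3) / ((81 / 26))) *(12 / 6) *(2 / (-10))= 0.91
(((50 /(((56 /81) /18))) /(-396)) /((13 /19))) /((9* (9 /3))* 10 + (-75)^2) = -855 /1049048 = -0.00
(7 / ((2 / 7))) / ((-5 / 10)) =-49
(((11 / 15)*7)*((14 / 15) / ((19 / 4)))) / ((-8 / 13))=-7007 / 4275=-1.64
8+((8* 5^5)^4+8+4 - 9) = 390625000000000011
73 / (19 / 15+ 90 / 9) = 1095 / 169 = 6.48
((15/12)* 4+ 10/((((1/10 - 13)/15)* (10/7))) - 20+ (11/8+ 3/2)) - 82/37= -286135/12728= -22.48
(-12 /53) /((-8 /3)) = 9 /106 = 0.08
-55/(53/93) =-5115/53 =-96.51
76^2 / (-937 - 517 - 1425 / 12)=-23104 / 6291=-3.67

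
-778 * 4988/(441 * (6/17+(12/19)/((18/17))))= -9268.37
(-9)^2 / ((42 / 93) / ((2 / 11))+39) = 2511 / 1286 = 1.95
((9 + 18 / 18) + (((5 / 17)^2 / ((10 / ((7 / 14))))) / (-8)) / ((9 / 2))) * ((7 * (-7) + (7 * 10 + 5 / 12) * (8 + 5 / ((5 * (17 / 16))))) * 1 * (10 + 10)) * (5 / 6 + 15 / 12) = 1540345713125 / 6367248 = 241917.03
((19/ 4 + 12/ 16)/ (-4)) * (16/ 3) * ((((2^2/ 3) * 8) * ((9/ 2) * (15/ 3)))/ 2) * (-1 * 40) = 35200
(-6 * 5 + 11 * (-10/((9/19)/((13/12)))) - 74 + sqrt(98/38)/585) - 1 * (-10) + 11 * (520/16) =7 * sqrt(19)/11115 + 322/27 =11.93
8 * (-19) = -152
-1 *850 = -850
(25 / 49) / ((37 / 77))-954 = -246811 / 259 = -952.94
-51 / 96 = -17 / 32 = -0.53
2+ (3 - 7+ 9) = 7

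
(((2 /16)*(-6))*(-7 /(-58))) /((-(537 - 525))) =0.01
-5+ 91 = 86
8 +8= 16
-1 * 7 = -7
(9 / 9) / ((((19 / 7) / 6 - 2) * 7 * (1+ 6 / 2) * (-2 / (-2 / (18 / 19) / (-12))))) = 0.00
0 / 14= 0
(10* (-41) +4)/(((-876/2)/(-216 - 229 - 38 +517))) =6902/219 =31.52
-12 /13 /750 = -2 /1625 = -0.00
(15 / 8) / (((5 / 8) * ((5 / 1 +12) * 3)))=1 / 17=0.06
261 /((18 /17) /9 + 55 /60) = 53244 /211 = 252.34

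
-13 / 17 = -0.76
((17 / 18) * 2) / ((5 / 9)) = 17 / 5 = 3.40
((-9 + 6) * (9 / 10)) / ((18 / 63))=-189 / 20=-9.45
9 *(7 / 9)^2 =5.44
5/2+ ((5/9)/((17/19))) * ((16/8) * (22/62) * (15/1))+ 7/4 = 68677/6324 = 10.86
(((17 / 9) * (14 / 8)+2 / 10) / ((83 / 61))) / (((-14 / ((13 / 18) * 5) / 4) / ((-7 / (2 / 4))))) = 500383 / 13446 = 37.21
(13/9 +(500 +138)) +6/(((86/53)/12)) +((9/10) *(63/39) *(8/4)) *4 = 17493977/25155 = 695.45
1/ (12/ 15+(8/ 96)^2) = 1.24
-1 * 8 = -8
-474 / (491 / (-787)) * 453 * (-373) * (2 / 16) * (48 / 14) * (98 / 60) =-220611502377 / 2455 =-89862119.09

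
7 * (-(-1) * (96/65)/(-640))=-21/1300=-0.02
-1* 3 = -3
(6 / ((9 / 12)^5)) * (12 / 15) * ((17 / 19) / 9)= 139264 / 69255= 2.01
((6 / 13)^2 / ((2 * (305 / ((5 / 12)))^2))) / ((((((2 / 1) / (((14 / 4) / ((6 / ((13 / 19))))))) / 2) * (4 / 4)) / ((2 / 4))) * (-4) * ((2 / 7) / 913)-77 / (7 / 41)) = -44737 / 101504618026136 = -0.00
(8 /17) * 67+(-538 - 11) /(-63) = 4789 /119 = 40.24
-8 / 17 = -0.47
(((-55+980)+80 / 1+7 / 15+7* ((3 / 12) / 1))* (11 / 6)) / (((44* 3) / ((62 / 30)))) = 1873423 / 64800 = 28.91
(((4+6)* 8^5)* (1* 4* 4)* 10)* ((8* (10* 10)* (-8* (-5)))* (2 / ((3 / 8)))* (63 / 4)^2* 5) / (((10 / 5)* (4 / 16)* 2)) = 11098128384000000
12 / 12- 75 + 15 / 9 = -217 / 3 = -72.33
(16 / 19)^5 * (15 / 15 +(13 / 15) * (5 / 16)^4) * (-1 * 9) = -9515184 / 2476099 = -3.84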